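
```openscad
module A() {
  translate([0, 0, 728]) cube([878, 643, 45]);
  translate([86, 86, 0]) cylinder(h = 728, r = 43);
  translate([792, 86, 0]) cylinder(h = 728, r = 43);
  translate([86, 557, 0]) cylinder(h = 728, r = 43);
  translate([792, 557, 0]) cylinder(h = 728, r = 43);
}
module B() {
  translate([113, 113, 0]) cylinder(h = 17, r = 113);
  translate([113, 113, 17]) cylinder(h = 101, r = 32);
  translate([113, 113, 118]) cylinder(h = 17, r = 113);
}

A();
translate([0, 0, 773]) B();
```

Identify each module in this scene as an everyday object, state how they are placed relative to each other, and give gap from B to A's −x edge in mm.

The spool's min-x is at 0; the table's min-x is 0; gap = 0 mm.

A is a table. B is a spool. The spool is on top of the table. The gap from the spool to the table's −x edge is 0 mm.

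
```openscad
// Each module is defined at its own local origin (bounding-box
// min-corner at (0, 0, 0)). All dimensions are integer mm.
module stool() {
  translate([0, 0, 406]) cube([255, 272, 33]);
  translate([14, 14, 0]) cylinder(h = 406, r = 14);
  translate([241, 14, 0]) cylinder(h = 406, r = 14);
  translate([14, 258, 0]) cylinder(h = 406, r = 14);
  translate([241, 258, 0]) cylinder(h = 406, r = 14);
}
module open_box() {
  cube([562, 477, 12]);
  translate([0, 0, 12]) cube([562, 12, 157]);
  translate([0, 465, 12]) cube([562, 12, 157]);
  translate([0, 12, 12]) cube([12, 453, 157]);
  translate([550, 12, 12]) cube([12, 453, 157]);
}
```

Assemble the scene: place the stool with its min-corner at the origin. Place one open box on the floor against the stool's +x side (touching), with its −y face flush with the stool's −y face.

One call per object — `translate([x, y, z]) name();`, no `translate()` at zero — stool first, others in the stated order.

stool();
translate([255, 0, 0]) open_box();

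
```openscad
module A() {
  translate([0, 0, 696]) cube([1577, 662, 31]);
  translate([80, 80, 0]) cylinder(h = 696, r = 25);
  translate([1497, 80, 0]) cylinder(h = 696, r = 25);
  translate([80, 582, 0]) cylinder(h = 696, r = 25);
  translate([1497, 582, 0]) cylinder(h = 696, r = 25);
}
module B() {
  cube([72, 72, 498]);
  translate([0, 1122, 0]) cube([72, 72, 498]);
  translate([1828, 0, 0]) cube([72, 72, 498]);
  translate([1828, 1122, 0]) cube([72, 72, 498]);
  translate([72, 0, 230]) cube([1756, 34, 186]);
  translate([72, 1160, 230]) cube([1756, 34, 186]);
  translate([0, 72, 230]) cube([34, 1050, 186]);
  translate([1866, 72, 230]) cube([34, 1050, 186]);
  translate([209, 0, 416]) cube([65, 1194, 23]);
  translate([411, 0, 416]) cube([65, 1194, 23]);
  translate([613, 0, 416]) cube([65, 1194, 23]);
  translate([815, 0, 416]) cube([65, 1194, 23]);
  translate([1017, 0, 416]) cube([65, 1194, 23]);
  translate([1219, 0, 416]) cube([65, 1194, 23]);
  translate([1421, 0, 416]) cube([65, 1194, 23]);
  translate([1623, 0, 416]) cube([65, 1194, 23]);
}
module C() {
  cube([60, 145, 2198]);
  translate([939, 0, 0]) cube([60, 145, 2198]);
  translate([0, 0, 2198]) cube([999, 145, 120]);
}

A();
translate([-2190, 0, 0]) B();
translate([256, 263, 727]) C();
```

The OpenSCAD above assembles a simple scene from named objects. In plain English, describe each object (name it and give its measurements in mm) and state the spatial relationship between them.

A is a rectangular dining table. The top is 1577×662×31 mm with its upper surface at z = 727 mm. It stands on four round legs of 50 mm diameter, each leg's bounding box inset 55 mm from the nearest pair of top edges, running from the floor to the underside of the top.

B is a bed frame 1900 mm long (x) by 1194 mm wide (y). Four 72×72 mm corner posts, 498 mm tall, at the corners of the footprint. Four rails of 34 mm thickness and 186 mm height run between adjacent posts with their undersides at z = 230 mm, their outer faces flush with the outside of the frame (the two x-running rails run between the posts' inner faces; the two y-running rails run between the posts' inner faces). 8 slats, each 65 mm wide (x) and 23 mm thick, lie across the top of the two x-running rails, running the full 1194 mm width of the frame in y; the slats are evenly spaced along x between the inner faces of the end posts with equal gaps (rounded down to the nearest mm) at the −x end and between each pair — any rounding remainder accumulates at the +x end.

C is a rectangular door frame: two vertical jambs of 60×145 mm section, 2198 mm tall, with a clear opening 879 mm wide between their inner faces. A header 120 mm tall and 145 mm deep lies on top of the jambs and spans the full outside width.

The bed frame is on the floor beside the table on its −x side. The door frame is on top of the table.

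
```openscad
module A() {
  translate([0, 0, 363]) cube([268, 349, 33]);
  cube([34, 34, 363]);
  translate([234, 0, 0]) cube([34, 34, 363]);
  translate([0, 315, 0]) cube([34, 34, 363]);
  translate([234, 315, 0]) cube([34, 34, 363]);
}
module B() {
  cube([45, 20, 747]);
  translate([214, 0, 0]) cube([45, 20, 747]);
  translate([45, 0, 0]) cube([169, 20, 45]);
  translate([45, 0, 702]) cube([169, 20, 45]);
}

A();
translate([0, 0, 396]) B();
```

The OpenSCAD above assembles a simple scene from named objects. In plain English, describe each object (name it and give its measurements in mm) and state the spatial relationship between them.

A is a four-legged stool. The seat is a 268×349×33 mm slab whose top surface is at z = 396 mm; four square legs, each 34×34 mm in cross-section, run from the floor (z = 0) to the underside of the seat, each flush with a corner of the seat.

B is a rectangular picture frame lying in the x–z plane (depth along y). The opening is 169 mm wide (x) by 657 mm tall (z), surrounded by a border 45 mm wide on all four sides. The frame is 20 mm deep and is made of two full-height vertical stiles with two horizontal rails fitted between them.

The picture frame is on top of the stool.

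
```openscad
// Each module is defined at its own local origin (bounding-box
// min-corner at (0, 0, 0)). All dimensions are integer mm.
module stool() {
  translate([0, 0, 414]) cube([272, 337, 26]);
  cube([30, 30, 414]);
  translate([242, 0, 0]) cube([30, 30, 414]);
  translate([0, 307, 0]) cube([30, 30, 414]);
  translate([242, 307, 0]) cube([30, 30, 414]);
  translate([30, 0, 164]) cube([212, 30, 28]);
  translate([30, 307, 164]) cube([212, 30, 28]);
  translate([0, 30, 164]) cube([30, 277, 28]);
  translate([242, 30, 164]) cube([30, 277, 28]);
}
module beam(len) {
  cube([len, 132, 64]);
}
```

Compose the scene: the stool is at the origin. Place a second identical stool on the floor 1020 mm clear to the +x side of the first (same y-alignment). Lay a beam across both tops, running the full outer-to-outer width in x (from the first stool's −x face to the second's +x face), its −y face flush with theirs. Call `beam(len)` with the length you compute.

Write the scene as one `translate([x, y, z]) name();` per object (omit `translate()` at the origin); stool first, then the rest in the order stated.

stool();
translate([1292, 0, 0]) stool();
translate([0, 0, 440]) beam(1564);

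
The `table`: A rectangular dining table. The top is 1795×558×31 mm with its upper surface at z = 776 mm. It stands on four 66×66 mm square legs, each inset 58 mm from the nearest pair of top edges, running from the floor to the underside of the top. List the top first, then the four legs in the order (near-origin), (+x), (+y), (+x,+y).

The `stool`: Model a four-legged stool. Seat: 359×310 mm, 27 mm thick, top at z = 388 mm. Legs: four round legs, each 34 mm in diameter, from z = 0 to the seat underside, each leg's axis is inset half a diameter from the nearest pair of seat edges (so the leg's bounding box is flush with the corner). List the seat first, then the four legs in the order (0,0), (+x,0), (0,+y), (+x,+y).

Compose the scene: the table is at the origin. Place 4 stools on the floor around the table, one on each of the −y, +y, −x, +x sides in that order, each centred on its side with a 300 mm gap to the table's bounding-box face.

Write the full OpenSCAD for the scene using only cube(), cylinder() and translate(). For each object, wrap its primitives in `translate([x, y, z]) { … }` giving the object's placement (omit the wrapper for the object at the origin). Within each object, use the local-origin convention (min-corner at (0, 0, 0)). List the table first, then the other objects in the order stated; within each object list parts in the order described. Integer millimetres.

translate([0, 0, 745]) cube([1795, 558, 31]);
translate([58, 58, 0]) cube([66, 66, 745]);
translate([1671, 58, 0]) cube([66, 66, 745]);
translate([58, 434, 0]) cube([66, 66, 745]);
translate([1671, 434, 0]) cube([66, 66, 745]);
translate([718, -610, 0]) {
  translate([0, 0, 361]) cube([359, 310, 27]);
  translate([17, 17, 0]) cylinder(h = 361, r = 17);
  translate([342, 17, 0]) cylinder(h = 361, r = 17);
  translate([17, 293, 0]) cylinder(h = 361, r = 17);
  translate([342, 293, 0]) cylinder(h = 361, r = 17);
}
translate([718, 858, 0]) {
  translate([0, 0, 361]) cube([359, 310, 27]);
  translate([17, 17, 0]) cylinder(h = 361, r = 17);
  translate([342, 17, 0]) cylinder(h = 361, r = 17);
  translate([17, 293, 0]) cylinder(h = 361, r = 17);
  translate([342, 293, 0]) cylinder(h = 361, r = 17);
}
translate([-659, 124, 0]) {
  translate([0, 0, 361]) cube([359, 310, 27]);
  translate([17, 17, 0]) cylinder(h = 361, r = 17);
  translate([342, 17, 0]) cylinder(h = 361, r = 17);
  translate([17, 293, 0]) cylinder(h = 361, r = 17);
  translate([342, 293, 0]) cylinder(h = 361, r = 17);
}
translate([2095, 124, 0]) {
  translate([0, 0, 361]) cube([359, 310, 27]);
  translate([17, 17, 0]) cylinder(h = 361, r = 17);
  translate([342, 17, 0]) cylinder(h = 361, r = 17);
  translate([17, 293, 0]) cylinder(h = 361, r = 17);
  translate([342, 293, 0]) cylinder(h = 361, r = 17);
}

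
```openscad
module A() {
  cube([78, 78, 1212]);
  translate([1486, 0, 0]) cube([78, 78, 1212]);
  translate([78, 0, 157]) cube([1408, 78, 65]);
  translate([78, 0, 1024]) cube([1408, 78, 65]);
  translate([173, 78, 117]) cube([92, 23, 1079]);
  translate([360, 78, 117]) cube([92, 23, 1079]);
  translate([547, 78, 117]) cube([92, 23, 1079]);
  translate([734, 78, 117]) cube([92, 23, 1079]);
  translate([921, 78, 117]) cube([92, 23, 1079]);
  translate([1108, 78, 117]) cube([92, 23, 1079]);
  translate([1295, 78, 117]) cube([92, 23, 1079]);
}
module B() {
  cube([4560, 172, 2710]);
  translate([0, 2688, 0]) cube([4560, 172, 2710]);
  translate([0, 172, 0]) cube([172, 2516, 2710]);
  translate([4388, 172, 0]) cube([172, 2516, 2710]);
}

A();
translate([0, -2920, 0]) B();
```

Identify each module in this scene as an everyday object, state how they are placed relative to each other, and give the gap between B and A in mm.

A is a fence section. B is a house frame. The house frame is on the floor beside the fence section on its −y side. The gap between the house frame and the fence section is 60 mm.

The house frame's nearest face is 60 mm from the fence section's −y face.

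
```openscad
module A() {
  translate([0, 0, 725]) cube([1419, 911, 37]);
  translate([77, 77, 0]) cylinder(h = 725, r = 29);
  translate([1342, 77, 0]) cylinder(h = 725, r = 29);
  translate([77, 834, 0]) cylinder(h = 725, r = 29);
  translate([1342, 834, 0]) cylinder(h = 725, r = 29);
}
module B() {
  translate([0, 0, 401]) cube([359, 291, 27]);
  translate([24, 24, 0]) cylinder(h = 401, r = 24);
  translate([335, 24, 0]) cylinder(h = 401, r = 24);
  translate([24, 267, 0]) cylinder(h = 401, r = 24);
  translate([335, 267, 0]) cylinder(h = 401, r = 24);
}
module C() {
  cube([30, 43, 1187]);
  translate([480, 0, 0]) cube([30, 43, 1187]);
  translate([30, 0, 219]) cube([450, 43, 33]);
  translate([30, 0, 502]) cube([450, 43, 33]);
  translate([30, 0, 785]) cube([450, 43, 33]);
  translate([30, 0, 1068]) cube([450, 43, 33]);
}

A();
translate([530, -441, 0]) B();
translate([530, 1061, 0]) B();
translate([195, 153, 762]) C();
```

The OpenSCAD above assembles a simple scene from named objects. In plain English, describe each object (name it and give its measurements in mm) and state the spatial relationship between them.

A is a table with a 1419×911 mm rectangular top, 37 mm thick, top surface at z = 762 mm, supported by four round legs of 58 mm diameter, each leg's bounding box inset 48 mm from the nearest pair of top edges, running from the floor.

B is a four-legged stool. The seat is a 359×291×27 mm slab whose top surface is at z = 428 mm; four round legs, each 48 mm in diameter, run from the floor (z = 0) to the underside of the seat, each leg's axis is inset half a diameter from the nearest pair of seat edges (so the leg's bounding box is flush with the corner).

C is a wooden ladder with two side rails of 30×43 mm section and 1187 mm height, set 510 mm apart overall. Between them run 4 rectangular rungs (43 mm deep, 33 mm thick), front faces flush with the rails' −y face. The bottom of the first rung is 219 mm above the floor and each subsequent rung is 283 mm higher than the one below.

Two stools sit around the table at the −y, +y sides. The ladder is on top of the table.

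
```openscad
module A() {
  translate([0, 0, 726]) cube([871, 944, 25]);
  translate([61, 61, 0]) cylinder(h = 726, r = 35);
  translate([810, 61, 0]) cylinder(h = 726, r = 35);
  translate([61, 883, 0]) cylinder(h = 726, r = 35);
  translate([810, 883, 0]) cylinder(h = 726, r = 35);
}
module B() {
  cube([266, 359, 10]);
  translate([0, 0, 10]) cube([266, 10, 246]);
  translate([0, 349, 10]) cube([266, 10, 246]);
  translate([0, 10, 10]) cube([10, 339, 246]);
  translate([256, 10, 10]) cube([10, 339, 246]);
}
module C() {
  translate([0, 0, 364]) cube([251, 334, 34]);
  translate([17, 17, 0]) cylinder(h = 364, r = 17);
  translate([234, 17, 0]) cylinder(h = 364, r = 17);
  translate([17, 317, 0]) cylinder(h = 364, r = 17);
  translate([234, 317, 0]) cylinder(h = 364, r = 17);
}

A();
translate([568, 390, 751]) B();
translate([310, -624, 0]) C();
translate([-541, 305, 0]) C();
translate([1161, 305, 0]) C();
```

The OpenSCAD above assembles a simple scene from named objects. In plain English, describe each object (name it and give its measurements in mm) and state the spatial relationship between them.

A is a rectangular dining table. The top is 871×944×25 mm with its upper surface at z = 751 mm. It stands on four round legs of 70 mm diameter, each leg's bounding box inset 26 mm from the nearest pair of top edges, running from the floor to the underside of the top.

B is an open-topped rectangular box: outside dimensions 266×359×256 mm, with a uniform wall and base thickness of 10 mm. The base is a full 266×359 slab on the floor; four walls sit on top of the base. The front and back walls (the −y and +y sides) span the full width; the two side walls fit between them.

C is a four-legged stool. The seat is a 251×334×34 mm slab whose top surface is at z = 398 mm; four round legs, each 34 mm in diameter, run from the floor (z = 0) to the underside of the seat, each leg's axis is inset half a diameter from the nearest pair of seat edges (so the leg's bounding box is flush with the corner).

The open box is on top of the table. Three stools sit around the table at the −y, −x, +x sides.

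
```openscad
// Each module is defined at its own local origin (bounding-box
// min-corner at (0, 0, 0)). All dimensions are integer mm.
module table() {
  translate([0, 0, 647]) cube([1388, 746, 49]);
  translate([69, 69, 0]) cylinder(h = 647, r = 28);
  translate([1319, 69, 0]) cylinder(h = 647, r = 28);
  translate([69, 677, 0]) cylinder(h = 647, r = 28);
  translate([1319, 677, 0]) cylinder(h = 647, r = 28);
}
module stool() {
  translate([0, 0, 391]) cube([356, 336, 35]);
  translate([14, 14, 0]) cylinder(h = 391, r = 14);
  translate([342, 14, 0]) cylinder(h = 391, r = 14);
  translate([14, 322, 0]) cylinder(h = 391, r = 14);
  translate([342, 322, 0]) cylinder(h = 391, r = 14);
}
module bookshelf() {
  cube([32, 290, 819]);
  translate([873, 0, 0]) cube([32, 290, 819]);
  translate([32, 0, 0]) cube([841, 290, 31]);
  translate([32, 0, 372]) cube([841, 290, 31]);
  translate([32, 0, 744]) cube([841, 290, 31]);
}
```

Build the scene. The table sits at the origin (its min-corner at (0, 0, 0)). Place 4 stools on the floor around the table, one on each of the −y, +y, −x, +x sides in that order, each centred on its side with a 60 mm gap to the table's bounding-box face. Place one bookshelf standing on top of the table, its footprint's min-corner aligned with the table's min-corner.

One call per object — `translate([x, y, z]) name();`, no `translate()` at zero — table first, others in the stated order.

table();
translate([516, -396, 0]) stool();
translate([516, 806, 0]) stool();
translate([-416, 205, 0]) stool();
translate([1448, 205, 0]) stool();
translate([0, 0, 696]) bookshelf();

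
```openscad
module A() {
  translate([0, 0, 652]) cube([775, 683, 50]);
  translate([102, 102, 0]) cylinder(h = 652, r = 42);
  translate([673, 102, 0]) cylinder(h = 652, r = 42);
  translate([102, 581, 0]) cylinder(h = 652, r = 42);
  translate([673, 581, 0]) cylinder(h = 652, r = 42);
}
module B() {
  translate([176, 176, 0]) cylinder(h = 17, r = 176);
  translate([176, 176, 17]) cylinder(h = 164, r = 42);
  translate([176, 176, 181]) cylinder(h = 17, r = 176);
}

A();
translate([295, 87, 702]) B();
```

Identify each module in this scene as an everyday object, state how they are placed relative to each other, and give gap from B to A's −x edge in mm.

A is a table. B is a spool. The spool is on top of the table. The gap from the spool to the table's −x edge is 295 mm.

The spool's min-x is at 295; the table's min-x is 0; gap = 295 mm.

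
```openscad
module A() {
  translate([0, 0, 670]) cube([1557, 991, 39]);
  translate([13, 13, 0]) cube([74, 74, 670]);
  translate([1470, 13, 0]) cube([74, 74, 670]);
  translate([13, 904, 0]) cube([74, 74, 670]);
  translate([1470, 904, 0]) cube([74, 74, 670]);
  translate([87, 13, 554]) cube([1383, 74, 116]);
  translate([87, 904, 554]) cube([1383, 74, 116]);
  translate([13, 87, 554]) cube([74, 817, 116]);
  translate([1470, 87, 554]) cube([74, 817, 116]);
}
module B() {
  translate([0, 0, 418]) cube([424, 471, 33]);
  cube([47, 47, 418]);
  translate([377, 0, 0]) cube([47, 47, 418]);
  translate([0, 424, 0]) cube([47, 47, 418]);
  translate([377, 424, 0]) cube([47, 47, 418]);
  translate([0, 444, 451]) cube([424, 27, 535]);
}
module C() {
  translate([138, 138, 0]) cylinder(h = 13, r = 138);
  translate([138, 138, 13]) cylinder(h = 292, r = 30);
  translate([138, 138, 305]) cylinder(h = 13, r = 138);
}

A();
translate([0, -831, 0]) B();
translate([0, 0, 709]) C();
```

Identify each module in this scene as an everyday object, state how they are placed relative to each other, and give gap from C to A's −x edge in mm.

A is a table. B is a chair. C is a spool. The chair is on the floor beside the table on its −y side. The spool is on top of the table. The gap from the spool to the table's −x edge is 0 mm.

The spool's min-x is at 0; the table's min-x is 0; gap = 0 mm.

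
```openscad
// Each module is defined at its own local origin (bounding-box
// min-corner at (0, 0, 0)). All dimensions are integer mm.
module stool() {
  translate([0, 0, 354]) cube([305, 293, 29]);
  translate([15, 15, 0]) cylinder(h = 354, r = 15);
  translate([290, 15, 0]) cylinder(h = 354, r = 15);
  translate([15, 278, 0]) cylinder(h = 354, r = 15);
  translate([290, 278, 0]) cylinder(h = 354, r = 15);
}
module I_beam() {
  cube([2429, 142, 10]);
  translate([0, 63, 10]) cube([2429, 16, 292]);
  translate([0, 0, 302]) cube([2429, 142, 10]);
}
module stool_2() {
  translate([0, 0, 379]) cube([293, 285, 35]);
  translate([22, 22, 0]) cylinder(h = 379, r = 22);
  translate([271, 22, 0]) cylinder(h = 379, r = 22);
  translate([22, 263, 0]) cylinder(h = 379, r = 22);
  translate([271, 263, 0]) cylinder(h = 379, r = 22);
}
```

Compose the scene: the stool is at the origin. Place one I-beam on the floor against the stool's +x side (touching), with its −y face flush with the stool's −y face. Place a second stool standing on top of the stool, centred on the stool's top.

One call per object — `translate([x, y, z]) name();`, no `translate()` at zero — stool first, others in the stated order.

stool();
translate([305, 0, 0]) I_beam();
translate([6, 4, 383]) stool_2();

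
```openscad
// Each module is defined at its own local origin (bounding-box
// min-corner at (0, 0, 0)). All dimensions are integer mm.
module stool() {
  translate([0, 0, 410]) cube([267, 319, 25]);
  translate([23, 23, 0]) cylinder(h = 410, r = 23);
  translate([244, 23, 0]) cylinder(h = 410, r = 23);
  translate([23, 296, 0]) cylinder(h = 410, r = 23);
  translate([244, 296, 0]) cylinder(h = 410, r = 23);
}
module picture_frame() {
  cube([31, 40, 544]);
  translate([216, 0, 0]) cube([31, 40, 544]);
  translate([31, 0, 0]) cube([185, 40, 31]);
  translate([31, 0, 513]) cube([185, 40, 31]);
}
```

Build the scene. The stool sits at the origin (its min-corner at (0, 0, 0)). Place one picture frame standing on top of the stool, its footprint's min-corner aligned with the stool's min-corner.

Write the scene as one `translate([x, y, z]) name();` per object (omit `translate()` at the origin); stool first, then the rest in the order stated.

stool();
translate([0, 0, 435]) picture_frame();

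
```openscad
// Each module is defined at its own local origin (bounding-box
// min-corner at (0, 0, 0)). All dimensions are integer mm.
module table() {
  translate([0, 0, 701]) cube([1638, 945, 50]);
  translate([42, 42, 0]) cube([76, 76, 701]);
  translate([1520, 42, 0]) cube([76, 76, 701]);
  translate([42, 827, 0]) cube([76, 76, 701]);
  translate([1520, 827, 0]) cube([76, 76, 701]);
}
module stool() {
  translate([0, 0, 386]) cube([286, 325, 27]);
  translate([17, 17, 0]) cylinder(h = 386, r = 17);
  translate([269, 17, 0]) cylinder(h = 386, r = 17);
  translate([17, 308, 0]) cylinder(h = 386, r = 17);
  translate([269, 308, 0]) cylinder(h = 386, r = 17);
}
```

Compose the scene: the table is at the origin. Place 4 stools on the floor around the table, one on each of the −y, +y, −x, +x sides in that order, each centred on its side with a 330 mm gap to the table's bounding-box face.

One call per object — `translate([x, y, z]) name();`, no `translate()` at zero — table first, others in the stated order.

table();
translate([676, -655, 0]) stool();
translate([676, 1275, 0]) stool();
translate([-616, 310, 0]) stool();
translate([1968, 310, 0]) stool();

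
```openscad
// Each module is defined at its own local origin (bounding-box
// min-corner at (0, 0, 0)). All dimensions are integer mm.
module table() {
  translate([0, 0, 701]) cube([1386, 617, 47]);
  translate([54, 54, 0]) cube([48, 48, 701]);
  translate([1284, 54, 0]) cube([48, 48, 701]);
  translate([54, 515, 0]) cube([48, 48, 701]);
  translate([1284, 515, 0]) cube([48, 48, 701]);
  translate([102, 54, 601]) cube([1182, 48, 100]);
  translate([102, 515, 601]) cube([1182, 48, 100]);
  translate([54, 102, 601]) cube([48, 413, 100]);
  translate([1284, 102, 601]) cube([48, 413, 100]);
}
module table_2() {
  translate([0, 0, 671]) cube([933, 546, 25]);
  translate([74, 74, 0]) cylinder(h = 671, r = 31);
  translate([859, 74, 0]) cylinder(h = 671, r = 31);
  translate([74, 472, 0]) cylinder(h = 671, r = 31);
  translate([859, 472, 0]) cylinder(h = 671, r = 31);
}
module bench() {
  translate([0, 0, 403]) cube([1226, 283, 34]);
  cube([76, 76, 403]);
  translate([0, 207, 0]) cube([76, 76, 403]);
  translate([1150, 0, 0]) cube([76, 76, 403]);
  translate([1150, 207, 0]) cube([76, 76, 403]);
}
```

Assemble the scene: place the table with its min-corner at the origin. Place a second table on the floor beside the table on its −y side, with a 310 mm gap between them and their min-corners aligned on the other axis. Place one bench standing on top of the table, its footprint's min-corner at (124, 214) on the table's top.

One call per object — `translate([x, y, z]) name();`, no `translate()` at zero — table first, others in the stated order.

table();
translate([0, -856, 0]) table_2();
translate([124, 214, 748]) bench();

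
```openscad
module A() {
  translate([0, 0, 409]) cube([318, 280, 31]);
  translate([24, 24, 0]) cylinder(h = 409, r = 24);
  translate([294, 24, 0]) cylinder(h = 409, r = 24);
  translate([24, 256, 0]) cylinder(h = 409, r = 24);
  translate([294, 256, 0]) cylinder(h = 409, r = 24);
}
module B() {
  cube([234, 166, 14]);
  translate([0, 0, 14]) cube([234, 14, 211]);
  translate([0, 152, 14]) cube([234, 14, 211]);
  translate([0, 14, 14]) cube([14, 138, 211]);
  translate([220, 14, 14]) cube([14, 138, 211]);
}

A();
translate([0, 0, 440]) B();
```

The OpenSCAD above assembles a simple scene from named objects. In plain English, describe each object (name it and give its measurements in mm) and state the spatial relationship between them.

A is a four-legged stool. The seat is a 318×280×31 mm slab whose top surface is at z = 440 mm; four round legs, each 48 mm in diameter, run from the floor (z = 0) to the underside of the seat, each leg's axis is inset half a diameter from the nearest pair of seat edges (so the leg's bounding box is flush with the corner).

B is an open-topped rectangular box: outside dimensions 234×166×225 mm, with a uniform wall and base thickness of 14 mm. The base is a full 234×166 slab on the floor; four walls sit on top of the base. The front and back walls (the −y and +y sides) span the full width; the two side walls fit between them.

The open box is on top of the stool.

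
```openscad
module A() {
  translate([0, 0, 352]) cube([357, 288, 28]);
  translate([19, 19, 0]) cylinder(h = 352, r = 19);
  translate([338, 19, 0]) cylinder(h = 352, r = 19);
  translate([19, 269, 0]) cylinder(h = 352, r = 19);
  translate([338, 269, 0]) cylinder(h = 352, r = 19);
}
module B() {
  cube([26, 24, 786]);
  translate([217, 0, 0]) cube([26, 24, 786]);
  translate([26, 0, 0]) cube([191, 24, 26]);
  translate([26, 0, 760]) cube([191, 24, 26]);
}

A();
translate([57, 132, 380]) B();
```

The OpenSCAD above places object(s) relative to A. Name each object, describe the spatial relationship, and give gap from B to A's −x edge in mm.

The picture frame's min-x is at 57; the stool's min-x is 0; gap = 57 mm.

A is a stool. B is a picture frame. The picture frame is on top of the stool, centred. The gap from the picture frame to the stool's −x edge is 57 mm.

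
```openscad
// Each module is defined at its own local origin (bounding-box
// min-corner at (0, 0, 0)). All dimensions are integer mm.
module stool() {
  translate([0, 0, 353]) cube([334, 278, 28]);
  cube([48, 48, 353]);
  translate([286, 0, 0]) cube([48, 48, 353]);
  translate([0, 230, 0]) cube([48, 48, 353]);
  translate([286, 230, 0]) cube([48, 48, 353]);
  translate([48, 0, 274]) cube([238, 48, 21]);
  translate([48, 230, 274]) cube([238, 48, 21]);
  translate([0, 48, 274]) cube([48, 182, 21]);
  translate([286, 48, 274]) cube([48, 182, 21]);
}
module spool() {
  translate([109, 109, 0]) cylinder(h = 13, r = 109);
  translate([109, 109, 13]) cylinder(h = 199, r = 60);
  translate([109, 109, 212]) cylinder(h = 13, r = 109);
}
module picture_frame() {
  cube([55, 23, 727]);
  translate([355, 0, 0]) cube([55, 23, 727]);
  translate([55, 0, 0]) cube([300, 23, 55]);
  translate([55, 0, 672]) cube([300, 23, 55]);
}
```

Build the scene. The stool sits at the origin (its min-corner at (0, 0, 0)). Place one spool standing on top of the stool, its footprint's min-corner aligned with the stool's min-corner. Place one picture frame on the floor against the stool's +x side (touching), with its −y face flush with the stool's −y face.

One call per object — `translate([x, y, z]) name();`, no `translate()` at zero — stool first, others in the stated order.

stool();
translate([0, 0, 381]) spool();
translate([334, 0, 0]) picture_frame();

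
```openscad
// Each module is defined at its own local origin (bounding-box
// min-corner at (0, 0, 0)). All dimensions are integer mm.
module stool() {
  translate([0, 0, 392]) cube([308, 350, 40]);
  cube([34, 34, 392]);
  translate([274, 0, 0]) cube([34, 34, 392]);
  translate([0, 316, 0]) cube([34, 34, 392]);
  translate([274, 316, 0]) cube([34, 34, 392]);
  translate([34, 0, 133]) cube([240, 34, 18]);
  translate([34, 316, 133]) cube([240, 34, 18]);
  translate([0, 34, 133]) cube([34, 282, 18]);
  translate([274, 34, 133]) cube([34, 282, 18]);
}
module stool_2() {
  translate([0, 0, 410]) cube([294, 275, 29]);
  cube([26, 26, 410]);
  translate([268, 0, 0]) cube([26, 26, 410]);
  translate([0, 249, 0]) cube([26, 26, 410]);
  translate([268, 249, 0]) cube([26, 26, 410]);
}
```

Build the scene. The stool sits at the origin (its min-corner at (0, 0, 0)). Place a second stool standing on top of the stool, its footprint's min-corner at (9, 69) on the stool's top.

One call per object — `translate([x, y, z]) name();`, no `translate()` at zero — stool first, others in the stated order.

stool();
translate([9, 69, 432]) stool_2();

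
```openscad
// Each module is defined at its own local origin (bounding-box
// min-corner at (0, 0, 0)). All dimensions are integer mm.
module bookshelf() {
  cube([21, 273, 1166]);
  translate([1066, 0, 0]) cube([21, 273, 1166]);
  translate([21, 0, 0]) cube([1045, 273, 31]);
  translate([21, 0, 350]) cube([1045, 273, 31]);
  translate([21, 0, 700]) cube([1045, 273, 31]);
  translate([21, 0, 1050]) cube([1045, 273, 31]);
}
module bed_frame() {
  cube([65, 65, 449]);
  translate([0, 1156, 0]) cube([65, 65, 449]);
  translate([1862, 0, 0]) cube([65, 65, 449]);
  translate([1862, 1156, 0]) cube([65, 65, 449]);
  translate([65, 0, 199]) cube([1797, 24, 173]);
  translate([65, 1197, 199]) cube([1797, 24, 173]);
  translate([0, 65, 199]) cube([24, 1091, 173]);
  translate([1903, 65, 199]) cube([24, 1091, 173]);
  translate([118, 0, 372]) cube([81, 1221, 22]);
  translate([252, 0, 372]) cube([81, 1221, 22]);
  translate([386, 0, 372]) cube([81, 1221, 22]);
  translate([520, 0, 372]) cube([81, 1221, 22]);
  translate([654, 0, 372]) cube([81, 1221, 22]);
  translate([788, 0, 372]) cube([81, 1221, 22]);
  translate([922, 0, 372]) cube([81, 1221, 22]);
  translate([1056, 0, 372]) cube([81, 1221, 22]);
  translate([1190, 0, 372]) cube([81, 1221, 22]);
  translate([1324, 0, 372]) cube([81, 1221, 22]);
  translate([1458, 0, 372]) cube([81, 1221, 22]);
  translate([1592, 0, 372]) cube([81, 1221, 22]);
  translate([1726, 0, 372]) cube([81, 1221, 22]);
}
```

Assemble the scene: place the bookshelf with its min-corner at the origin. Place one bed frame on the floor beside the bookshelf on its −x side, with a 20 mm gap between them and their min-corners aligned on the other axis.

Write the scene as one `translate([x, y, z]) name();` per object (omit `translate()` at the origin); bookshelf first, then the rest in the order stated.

bookshelf();
translate([-1947, 0, 0]) bed_frame();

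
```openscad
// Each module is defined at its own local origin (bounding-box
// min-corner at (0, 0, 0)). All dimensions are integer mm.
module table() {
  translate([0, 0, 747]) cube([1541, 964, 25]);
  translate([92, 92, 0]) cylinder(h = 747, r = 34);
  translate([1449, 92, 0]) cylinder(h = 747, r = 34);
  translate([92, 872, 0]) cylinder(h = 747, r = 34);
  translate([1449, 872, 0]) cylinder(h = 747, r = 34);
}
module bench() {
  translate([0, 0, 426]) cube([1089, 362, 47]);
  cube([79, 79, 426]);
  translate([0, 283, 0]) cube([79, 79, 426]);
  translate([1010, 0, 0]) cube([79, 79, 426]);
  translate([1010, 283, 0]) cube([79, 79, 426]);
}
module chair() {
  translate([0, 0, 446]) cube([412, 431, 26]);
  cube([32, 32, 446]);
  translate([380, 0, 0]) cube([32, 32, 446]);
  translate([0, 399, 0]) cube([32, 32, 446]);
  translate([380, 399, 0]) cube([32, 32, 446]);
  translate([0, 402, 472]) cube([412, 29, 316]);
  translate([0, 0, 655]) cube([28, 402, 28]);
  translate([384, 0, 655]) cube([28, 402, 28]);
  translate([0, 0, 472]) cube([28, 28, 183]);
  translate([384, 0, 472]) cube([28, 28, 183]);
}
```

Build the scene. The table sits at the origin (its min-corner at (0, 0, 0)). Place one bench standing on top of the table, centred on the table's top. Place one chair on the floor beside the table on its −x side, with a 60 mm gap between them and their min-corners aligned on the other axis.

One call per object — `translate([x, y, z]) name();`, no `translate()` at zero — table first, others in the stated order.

table();
translate([226, 301, 772]) bench();
translate([-472, 0, 0]) chair();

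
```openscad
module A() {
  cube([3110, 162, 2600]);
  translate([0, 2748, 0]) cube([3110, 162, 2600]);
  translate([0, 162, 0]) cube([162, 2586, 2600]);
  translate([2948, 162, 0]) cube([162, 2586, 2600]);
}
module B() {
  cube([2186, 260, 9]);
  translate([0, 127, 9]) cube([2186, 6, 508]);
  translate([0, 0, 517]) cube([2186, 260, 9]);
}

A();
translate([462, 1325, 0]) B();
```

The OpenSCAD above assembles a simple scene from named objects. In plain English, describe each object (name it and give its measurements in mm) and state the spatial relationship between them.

A is a box-shaped house frame (walls only): outside footprint 3110×2910 mm, wall height 2600 mm, wall thickness 162 mm. The two y-facing walls run the full x-width; the two x-facing walls fit between the inner faces of the y-facing walls.

B is an I-beam lying along x, 2186 mm long. Overall section height 526 mm. Two flanges 260 mm wide (y) and 9 mm thick, one on the floor and one at the top; a web 6 mm thick runs between them, centred on the flange width.

The I-beam sits inside the house frame, centred.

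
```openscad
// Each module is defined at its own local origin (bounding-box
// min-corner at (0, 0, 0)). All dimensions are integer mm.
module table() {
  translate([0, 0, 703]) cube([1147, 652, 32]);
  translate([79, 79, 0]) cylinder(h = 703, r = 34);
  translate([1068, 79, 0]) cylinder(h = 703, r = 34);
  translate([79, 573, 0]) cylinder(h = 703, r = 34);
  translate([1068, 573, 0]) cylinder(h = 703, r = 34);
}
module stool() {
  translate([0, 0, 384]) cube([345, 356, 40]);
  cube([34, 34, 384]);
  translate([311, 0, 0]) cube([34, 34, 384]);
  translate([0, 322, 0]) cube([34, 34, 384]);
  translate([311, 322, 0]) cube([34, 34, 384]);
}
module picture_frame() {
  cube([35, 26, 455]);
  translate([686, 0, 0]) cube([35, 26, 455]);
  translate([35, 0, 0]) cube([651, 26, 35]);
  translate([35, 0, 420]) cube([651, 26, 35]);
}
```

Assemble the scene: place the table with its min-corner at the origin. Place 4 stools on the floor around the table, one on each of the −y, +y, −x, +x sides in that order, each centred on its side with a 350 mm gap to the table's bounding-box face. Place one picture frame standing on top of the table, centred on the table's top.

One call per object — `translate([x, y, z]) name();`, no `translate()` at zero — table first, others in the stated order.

table();
translate([401, -706, 0]) stool();
translate([401, 1002, 0]) stool();
translate([-695, 148, 0]) stool();
translate([1497, 148, 0]) stool();
translate([213, 313, 735]) picture_frame();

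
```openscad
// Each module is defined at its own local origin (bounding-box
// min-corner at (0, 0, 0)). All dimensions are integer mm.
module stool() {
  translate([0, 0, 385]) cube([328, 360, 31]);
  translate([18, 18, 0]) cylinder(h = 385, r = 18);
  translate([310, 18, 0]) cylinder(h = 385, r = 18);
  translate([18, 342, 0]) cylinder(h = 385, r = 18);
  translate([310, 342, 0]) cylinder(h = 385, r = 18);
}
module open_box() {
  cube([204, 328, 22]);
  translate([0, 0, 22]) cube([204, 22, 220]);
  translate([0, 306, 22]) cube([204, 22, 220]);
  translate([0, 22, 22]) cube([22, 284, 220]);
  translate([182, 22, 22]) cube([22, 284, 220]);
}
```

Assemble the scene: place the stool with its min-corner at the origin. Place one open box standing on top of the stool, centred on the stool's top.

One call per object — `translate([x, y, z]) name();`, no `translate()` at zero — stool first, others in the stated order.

stool();
translate([62, 16, 416]) open_box();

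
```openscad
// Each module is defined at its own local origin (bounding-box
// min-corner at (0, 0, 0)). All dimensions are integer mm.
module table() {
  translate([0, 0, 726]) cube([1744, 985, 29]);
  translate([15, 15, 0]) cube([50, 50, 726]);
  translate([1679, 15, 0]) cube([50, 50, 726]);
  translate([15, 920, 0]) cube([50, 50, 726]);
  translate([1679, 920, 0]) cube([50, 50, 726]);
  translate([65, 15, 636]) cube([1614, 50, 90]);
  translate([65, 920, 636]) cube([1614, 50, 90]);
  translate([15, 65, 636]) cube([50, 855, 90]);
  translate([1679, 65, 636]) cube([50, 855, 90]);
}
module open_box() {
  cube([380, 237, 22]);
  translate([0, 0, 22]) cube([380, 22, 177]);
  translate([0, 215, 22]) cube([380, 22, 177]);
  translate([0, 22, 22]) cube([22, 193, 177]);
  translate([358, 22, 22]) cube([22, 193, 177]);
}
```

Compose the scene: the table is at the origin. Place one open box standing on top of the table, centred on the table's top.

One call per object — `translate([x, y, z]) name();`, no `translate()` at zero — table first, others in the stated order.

table();
translate([682, 374, 755]) open_box();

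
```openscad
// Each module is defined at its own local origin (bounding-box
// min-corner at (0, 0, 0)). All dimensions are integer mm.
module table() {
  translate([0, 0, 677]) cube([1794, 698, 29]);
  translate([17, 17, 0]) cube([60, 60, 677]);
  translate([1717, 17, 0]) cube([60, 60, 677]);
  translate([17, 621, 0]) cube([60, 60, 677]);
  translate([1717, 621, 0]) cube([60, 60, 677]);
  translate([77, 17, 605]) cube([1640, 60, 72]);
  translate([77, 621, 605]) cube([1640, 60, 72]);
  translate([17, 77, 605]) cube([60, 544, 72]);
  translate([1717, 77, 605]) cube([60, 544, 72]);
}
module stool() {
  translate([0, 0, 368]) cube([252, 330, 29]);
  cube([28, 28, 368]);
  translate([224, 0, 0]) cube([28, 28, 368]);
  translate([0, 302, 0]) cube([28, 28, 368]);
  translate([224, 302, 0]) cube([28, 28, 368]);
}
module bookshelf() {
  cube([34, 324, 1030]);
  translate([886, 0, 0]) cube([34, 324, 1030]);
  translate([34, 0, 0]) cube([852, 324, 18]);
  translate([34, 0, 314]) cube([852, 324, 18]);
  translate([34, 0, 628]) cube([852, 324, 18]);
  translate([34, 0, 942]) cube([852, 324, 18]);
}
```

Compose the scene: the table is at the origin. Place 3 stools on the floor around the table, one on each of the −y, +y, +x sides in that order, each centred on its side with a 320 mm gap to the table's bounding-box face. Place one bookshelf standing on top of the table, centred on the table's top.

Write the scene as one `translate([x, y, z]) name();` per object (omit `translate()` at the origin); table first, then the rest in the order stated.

table();
translate([771, -650, 0]) stool();
translate([771, 1018, 0]) stool();
translate([2114, 184, 0]) stool();
translate([437, 187, 706]) bookshelf();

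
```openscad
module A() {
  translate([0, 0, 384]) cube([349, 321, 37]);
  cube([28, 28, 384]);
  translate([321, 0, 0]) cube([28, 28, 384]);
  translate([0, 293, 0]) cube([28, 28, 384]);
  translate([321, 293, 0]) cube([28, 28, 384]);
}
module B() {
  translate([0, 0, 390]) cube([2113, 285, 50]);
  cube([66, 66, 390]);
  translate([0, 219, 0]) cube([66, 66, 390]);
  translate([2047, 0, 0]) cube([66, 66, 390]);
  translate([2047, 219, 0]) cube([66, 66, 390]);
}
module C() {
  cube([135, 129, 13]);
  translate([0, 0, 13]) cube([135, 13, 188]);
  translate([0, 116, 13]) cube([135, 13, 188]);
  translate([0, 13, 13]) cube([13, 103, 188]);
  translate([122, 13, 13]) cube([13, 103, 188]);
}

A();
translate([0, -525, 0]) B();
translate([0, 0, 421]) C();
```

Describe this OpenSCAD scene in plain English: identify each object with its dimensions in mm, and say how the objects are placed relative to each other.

A is a simple wooden stool: a rectangular seat 349 mm (x) by 321 mm (y), 37 mm thick, top face at z = 421 mm, on four square legs, each 28×28 mm in cross-section. The legs rest on z = 0, each flush with a corner of the seat.

B is a bench: a 2113×285 mm seat slab, 50 mm thick, top at z = 440 mm, on four 66×66 mm square legs flush with the seat corners and standing on z = 0.

C is an open-topped rectangular box: outside dimensions 135×129×201 mm, with a uniform wall and base thickness of 13 mm. The base is a full 135×129 slab on the floor; four walls sit on top of the base. The front and back walls (the −y and +y sides) span the full width; the two side walls fit between them.

The bench is on the floor beside the stool on its −y side. The open box is on top of the stool.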